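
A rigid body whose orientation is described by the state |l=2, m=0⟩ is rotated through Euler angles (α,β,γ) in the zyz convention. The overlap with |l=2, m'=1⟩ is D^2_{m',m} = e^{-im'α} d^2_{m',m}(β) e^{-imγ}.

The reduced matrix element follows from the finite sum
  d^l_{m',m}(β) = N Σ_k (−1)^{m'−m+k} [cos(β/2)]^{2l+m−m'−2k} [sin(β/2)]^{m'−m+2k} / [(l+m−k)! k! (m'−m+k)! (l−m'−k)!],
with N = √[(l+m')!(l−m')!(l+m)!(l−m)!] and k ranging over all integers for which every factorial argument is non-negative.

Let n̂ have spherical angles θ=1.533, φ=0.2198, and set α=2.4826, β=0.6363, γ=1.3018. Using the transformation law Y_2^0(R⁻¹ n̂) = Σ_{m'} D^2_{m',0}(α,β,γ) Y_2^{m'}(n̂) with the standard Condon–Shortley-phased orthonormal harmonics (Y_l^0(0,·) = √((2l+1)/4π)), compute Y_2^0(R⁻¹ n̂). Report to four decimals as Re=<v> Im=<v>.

Re=-0.2005 Im=0.0000

Need the full column D^2_{m',0} for m'=−2..2 at α=2.4826, β=0.6363, γ=1.3018.
cos(β/2)=0.949816, sin(β/2)=0.312810
d^2_{-2,0}: single k=2 term ⇒ +0.216230;  D = +0.054085-0.209356i
d^2_{-1,0}: k∈[1..2] ⇒ +0.656560 -0.071213 = +0.585347;  D = -0.462781+0.358420i
d^2_{0,0}: k∈[0..2] ⇒ +0.813875 -0.353102 +0.009575 = +0.470347;  D = +0.470347+0.000000i
d^2_{1,0}: k∈[0..1] ⇒ -0.656560 +0.071213 = -0.585347;  D = +0.462781+0.358420i
d^2_{2,0}: single k=0 term ⇒ +0.216230;  D = +0.054085+0.209356i
Y_2^{m'}(θ=1.533,φ=0.2198) and Σ D·Y over m':
  (+0.0541-0.2094i)·(+0.3490-0.1642i)  (-0.4628+0.3584i)·(+0.0285-0.0064i)  (+0.4703+0.0000i)·(-0.3140+0.0000i)  (+0.4628+0.3584i)·(-0.0285-0.0064i)  (+0.0541+0.2094i)·(+0.3490+0.1642i)
Y_2^0(R⁻¹ n̂) = -0.200477+0.000000i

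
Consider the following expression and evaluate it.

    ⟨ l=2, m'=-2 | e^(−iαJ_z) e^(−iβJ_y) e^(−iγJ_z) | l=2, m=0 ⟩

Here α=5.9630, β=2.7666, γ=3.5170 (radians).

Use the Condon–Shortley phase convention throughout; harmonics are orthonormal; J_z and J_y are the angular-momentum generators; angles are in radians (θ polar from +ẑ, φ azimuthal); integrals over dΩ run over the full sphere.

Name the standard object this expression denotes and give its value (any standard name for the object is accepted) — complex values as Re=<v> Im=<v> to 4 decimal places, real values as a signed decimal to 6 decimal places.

Wigner D-matrix element, Re=0.0659 Im=-0.0491

This is a Wigner D-matrix element — the rotation-matrix element ⟨l m'| R(α,β,γ) |l m⟩ in the angular-momentum basis.
First d^2_{-2,0}(β=2.7666), then the phase factors e^{-i(-2)α} and e^{-i(0)γ}:
Half-angle: c=0.186400, s=0.982474. N=√(1·24·2·2)=9.797959
k: max(0,(0)−(-2))=2 … min(2+(0),2−(-2))=2
  k=2: (−1)^0·9.7980/(4)·0.1864^2·0.9825^2 = +0.082150
d^2_{-2,0}(2.7666) = +0.082150
D = (+0.801874-0.597493i)·(+0.082150)·(+1.000000+0.000000i) = +0.065874-0.049084i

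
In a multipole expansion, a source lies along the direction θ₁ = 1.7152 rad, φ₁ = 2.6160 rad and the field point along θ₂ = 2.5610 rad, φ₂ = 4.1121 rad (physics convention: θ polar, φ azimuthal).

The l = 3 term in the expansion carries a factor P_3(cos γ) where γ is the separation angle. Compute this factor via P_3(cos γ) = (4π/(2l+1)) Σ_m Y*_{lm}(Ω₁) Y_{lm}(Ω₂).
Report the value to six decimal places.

Summing Y*_{l m}(θ₁,φ₁)·Y_{l m}(θ₂,φ₂) over m ∈ [−3, 3]; prefactor 4π/(2·3+1) = 1.795196:
  m=-3: Y*=(0.002419, 0.404324)  Y=(0.067042, 0.015702)  product (-0.006187, 0.027145)
  m=-2: Y*=(-0.071512, 0.125012)  Y=(0.093025, 0.239684)  product (-0.036616, -0.005511)
  m=-1: Y*=(0.248006, -0.143846)  Y=(-0.249905, 0.365058)  product (-0.009466, 0.126484)
  m=+0: Y*=(0.155543, -0.000000)  Y=(-0.154650, 0.000000)  product (-0.024055, 0.000000)
  m=+1: Y*=(-0.248006, -0.143846)  Y=(0.249905, 0.365058)  product (-0.009466, -0.126484)
  m=+2: Y*=(-0.071512, -0.125012)  Y=(0.093025, -0.239684)  product (-0.036616, 0.005511)
  m=+3: Y*=(-0.002419, 0.404324)  Y=(-0.067042, 0.015702)  product (-0.006187, -0.027145)
Total Σ_m = (-0.128591, -0.000000). Multiply by 1.795196: (-0.230845, -0.000000). P_3(cos γ) = -0.230845

-0.230845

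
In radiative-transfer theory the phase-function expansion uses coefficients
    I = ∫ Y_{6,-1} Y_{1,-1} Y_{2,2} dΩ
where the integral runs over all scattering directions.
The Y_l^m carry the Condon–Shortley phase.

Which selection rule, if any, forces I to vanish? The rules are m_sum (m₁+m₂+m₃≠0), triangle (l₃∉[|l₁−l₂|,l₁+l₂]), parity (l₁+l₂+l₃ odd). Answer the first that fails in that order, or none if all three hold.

azimuthal sum: -1 − 1 + 2 = 0  ✓
l₃ must lie in [5,7]; have l₃=2  ✗
L = 6 + 1 + 2 = 9 (odd)

triangle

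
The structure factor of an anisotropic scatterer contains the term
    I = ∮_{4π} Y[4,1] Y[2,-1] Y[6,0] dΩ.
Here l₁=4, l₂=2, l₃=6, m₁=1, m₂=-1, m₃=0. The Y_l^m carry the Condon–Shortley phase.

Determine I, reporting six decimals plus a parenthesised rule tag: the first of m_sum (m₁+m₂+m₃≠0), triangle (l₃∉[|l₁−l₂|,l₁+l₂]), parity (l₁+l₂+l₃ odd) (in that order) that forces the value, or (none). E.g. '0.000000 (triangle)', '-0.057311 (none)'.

Rules hold: Σm=0, L=12 even, 2≤6≤6.
N = 9·5·13 = 585
Δ = 0!·8!·4!/13! = 1/6435
Racah Σ t=0..0: t=0:+1/2304 = 1/2304
⇒ 3j(4 2 6; 0 0 0)² = 5/143, sgn +1
Racah Σ t=0..0: t=0:+1/4320 = 1/4320
⇒ 3j(4 2 6; 1 -1 0)² = 8/429, sgn +1
4πI² = N·(3j₀)²·(3jₘ)² = 600/1573
I = +1·√(0.381437/4π) = 0.17422334
No selection rule forces the value: the integral is nonzero (none).

0.174223 (none)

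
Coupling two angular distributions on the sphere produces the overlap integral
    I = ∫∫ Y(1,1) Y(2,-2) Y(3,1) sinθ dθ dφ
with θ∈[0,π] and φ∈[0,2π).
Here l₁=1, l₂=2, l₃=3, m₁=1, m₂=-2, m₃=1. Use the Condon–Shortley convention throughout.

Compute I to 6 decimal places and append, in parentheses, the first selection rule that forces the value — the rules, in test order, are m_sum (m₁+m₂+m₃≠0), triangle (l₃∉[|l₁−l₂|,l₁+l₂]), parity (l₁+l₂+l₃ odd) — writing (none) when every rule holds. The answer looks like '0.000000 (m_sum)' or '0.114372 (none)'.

-0.082589 (none)

Rules hold: Σm=0, L=6 even, 1≤3≤3.
N = 3·5·7 = 105
Δ = 0!·2!·4!/7! = 1/105
Racah Σ t=0..0: t=0:+1/4 = 1/4
⇒ 3j(1 2 3; 0 0 0)² = 3/35, sgn -1
Racah Σ t=0..0: t=0:+1/48 = 1/48
⇒ 3j(1 2 3; 1 -2 1)² = 1/105, sgn +1
4πI² = N·(3j₀)²·(3jₘ)² = 3/35
I = -1·√(0.0857143/4π) = -0.08258890
No selection rule forces the value: the integral is nonzero (none).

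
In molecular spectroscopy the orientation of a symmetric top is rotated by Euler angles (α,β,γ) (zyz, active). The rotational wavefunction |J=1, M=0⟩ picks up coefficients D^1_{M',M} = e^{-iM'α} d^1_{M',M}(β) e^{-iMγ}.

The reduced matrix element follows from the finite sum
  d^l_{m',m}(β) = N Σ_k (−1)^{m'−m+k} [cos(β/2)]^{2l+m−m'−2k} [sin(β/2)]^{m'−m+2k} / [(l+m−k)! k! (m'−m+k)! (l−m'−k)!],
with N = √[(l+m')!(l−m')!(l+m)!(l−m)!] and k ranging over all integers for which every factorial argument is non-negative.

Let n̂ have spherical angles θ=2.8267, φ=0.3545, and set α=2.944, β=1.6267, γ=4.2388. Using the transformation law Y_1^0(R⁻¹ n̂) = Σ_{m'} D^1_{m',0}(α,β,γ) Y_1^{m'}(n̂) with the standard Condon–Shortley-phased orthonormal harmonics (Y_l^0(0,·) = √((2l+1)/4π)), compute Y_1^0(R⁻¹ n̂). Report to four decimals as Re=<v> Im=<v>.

Re=-0.1027 Im=0.0000

Need the full column D^1_{m',0} for m'=−1..1 at α=2.9440, β=1.6267, γ=4.2388.
cos(β/2)=0.687068, sin(β/2)=0.726593
d^1_{-1,0}: single k=1 term ⇒ +0.706002;  D = -0.692265+0.138595i
d^1_{0,0}: k∈[0..1] ⇒ +0.472063 -0.527937 = -0.055875;  D = -0.055875+0.000000i
d^1_{1,0}: single k=0 term ⇒ -0.706002;  D = +0.692265+0.138595i
Y_1^{m'}(θ=2.8267,φ=0.3545) and Σ D·Y over m':
  (-0.6923+0.1386i)·(+0.1004-0.0371i)  (-0.0559+0.0000i)·(-0.4646+0.0000i)  (+0.6923+0.1386i)·(-0.1004-0.0371i)
Y_1^0(R⁻¹ n̂) = -0.102685+0.000000i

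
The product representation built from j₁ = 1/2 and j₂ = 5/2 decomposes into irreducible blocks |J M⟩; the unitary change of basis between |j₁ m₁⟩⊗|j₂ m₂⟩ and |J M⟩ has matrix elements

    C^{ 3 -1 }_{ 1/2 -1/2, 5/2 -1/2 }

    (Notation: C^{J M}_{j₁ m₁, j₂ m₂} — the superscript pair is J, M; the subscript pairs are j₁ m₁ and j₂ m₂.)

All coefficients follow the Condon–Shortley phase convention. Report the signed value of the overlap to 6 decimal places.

j₁+j₂−J=0  J+j₁−j₂=1  J−j₁+j₂=5  j₁+j₂+J+1=7
(j₁±m₁, j₂±m₂, J±M) = (0,1,2,3,2,4)
P² = 96
sum k=0..0:
  [0] +1/12 = 1/12
S = 1/12
C² = P²·S² = 2/3 ; C = +0.816497

+0.816497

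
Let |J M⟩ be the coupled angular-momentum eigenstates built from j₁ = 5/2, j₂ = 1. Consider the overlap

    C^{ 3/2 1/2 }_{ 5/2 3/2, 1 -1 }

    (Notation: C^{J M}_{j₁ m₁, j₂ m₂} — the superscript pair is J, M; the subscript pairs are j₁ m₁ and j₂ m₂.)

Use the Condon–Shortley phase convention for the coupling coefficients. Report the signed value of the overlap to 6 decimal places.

+0.632456  (= +√(2/5))

√[4·2!3!0!/6! · 4!1!0!2!2!1!] = √(32/5)
  +(−1)^0/∏(0,2,1,0,2,0)! = 1/4  (running 1/4)
⟨..|..⟩ = √(32/5)·(1/4) = +0.632456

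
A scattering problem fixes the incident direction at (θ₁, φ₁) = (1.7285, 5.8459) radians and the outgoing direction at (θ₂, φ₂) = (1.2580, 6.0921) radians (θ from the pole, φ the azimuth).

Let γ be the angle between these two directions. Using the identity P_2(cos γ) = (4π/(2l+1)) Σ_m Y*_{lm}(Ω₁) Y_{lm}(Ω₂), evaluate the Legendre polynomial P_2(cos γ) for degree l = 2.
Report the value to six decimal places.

Expand P_2 via completeness: Σ_{m} conj(Y_{2,m}) at Ω₁ times Y_{2,m} at Ω₂ —
  [-2]  conj(Y_{2,-2})(Ω₁) = 0.24162 - 0.28907j ; Y_{2,-2}(Ω₂) = 0.32447 + 0.13041j ; Δ = 0.11610 - 0.06228j
  [-1]  conj(Y_{2,-1})(Ω₁) = -0.10855 + 0.05074j ; Y_{2,-1}(Ω₂) = 0.22208 + 0.04296j ; Δ = -0.02629 + 0.00661j
  [+0]  conj(Y_{2,0})(Ω₁) = -0.29205 + 0.00000j ; Y_{2,0}(Ω₂) = -0.22580 + 0.00000j ; Δ = 0.06594 + 0.00000j
  [+1]  conj(Y_{2,1})(Ω₁) = 0.10855 + 0.05074j ; Y_{2,1}(Ω₂) = -0.22208 + 0.04296j ; Δ = -0.02629 - 0.00661j
  [+2]  conj(Y_{2,2})(Ω₁) = 0.24162 + 0.28907j ; Y_{2,2}(Ω₂) = 0.32447 - 0.13041j ; Δ = 0.11610 + 0.06228j
Accumulated sum 0.24556 + 0.00000j; after 4π/(2l+1) scaling, 0.61717 + 0.00000j ⇒ P_2 = 0.617170

0.617170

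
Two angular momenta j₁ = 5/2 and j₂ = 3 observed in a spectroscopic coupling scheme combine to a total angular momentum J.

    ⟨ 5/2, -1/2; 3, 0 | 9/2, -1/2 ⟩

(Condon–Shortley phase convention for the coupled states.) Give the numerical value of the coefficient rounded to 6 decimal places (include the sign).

-0.208063

√[10·1!4!5!/11! · 2!3!3!3!4!5!] = √(69120/77)
  +(−1)^0/∏(0,1,3,3,1,2)! = 1/72  (running 1/72)
  +(−1)^1/∏(1,0,2,2,2,3)! = -1/48  (running -1/144)
⟨..|..⟩ = √(69120/77)·(-1/144) = -0.208063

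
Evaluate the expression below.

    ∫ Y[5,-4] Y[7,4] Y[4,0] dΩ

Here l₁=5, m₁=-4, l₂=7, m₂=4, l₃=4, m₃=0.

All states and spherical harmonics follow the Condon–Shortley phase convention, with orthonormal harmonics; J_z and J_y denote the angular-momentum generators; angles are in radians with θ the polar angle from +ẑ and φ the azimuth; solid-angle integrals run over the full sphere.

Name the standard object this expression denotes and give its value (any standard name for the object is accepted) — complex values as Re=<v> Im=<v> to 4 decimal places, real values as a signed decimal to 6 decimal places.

This is a Gaunt coefficient — the integral of a triple product of spherical harmonics over the sphere.
Checks pass: Σm=0; 16 even; l₃=4∈[2,12].
(2·5+1)(2·7+1)(2·4+1) = 1485
Δ: 8! 2! 6! / 17! → 1/6126120
sum: t=3:−1/69120 t=4:+1/20736 t=5:−1/69120 = 1/51840
3j²(5 7 4; 0 0 0) = Δ·Π!·Σ² = 280/21879  (sign +1)
sum: t=7:−1/483840 t=8:+1/1451520 = -1/725760
3j²(5 7 4; -4 4 0) = Δ·Π!·Σ² = 24/1547  (sign -1)
combine: 4πI² = 1485·280/21879·24/1547 = 14400/48841
take √, sign -1: I = -0.15317364

Gaunt coefficient, -0.153174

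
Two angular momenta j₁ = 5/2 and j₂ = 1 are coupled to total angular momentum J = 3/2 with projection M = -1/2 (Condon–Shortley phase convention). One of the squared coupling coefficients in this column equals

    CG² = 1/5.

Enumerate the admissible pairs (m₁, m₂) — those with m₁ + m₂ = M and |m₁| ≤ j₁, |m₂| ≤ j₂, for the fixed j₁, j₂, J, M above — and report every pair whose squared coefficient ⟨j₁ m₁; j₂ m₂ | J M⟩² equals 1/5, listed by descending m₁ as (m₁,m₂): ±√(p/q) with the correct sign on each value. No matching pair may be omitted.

(1/2,-1): +√(1/5)

Admissible pairs with m₁+m₂ = M = -1/2: (-3/2,1), (-1/2,0), (1/2,-1)
  (m₁,m₂)=(1/2,-1): CG² = 1/5, CG = +√(1/5)   ← matches the target
  (m₁,m₂)=(-1/2,0): CG² = 2/5, CG = −√(2/5)
  (m₁,m₂)=(-3/2,1): CG² = 2/5, CG = +√(2/5)
Pairs with CG² = 1/5: (1/2,-1): +√(1/5)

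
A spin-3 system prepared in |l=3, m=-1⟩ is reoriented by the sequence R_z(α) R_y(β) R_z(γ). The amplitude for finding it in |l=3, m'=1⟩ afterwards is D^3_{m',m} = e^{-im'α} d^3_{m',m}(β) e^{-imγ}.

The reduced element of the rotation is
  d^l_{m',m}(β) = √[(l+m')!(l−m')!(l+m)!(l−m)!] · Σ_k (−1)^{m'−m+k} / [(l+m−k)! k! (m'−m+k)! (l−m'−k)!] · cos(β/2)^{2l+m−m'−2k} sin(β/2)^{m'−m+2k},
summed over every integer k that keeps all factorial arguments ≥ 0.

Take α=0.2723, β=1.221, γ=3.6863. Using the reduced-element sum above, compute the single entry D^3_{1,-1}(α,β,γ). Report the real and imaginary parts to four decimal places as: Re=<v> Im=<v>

First d^3_{1,-1}(β=1.2210), then the phase factors e^{-i(1)α} and e^{-i(-1)γ}:
c=cos(1.221000/2)=0.819361, s=sin(1.221000/2)=0.573277; N=√[24·2·2·24]=48.000000
k: max(0,(-1)−(1))=0 … min(3+(-1),3−(1))=2
  k=0: (−1)^2·48.0000/(8)·0.8194^4·0.5733^2 = +0.888756
  k=1: (−1)^3·48.0000/(6)·0.8194^2·0.5733^4 = -0.580096
  k=2: (−1)^4·48.0000/(48)·0.8194^0·0.5733^6 = +0.035497
d^3_{1,-1}(1.2210) = +0.888756 -0.580096 +0.035497 = +0.344157
Attach z-rotation phases: D = e^{-i(1)(0.2723)}·(+0.344157)·e^{-i(-1)(3.6863)} = -0.331467-0.092596i

Re=-0.3315 Im=-0.0926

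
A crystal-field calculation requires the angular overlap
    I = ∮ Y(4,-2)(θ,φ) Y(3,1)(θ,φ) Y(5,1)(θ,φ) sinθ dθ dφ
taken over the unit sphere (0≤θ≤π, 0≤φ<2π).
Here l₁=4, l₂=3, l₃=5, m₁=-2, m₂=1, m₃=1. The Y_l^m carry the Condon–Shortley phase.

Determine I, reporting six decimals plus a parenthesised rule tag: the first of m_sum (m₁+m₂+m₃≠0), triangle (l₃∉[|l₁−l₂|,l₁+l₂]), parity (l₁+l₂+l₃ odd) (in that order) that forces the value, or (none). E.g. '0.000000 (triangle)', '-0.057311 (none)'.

0.106335 (none)

Rules hold: Σm=0, L=12 even, 1≤5≤7.
N = 9·7·11 = 693
Δ = 2!·6!·4!/13! = 1/180180
Racah Σ t=0..2: t=0:+1/576 t=1:−1/144 t=2:+1/576 = -1/288
⇒ 3j(4 3 5; 0 0 0)² = 20/1001, sgn +1
Racah Σ t=0..2: t=0:+1/34560 t=1:−1/720 t=2:+1/384 = 43/34560
⇒ 3j(4 3 5; -2 1 1)² = 1849/180180, sgn +1
4πI² = N·(3j₀)²·(3jₘ)² = 1849/13013
I = +1·√(0.142089/4π) = 0.10633465
No selection rule forces the value: the integral is nonzero (none).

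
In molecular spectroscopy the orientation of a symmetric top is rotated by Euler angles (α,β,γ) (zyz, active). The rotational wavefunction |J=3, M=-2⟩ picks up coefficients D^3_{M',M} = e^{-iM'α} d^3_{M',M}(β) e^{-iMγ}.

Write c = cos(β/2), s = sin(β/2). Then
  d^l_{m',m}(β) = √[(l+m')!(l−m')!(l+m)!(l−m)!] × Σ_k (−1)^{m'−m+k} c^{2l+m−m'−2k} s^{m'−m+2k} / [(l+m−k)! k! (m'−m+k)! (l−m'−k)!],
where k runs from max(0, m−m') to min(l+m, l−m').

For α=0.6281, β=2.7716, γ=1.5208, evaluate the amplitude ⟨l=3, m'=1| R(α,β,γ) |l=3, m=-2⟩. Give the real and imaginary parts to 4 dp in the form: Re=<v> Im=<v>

Re=-0.3705 Im=0.3303

D^3_{1,-2}(0.6281,2.7716,1.5208) = e^{-i·1·0.6281}·d^3_{1,-2}(2.7716)·e^{-i·-2·1.5208}. Compute d first:
Half-angle: c=0.183943, s=0.982937. N=√(24·2·1·120)=75.894664
The bounds max(0,m−m')=0 and min(l+m,l−m')=1 give 2 terms
  k=0: (−1)^3·75.8947/(12)·0.1839^3·0.9829^3 = -0.037381
  k=1: (−1)^4·75.8947/(24)·0.1839^1·0.9829^5 = +0.533717
d^3_{1,-2}(2.7716) = -0.037381 +0.533717 = +0.496336
D = (+0.809145-0.587608i)·(+0.496336)·(-0.995005+0.099826i) = -0.370487+0.330285i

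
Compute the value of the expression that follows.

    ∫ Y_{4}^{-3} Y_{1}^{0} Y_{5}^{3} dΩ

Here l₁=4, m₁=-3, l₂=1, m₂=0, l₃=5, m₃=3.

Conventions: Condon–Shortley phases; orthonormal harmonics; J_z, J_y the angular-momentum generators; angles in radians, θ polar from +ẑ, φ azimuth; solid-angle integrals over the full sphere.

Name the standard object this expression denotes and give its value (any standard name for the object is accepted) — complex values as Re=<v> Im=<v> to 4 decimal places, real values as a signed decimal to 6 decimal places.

This is a Gaunt coefficient — the integral of a triple product of spherical harmonics over the sphere.
Checks pass: Σm=0; 10 even; l₃=5∈[3,5].
(2·4+1)(2·1+1)(2·5+1) = 297
Δ: 0! 8! 2! / 11! → 1/495
sum: t=0:+1/576 = 1/576
3j²(4 1 5; 0 0 0) = Δ·Π!·Σ² = 5/99  (sign -1)
sum: t=0:+1/5040 = 1/5040
3j²(4 1 5; -3 0 3) = Δ·Π!·Σ² = 16/495  (sign +1)
combine: 4πI² = 297·5/99·16/495 = 16/33
take √, sign -1: I = -0.19642560

Gaunt coefficient, -0.196426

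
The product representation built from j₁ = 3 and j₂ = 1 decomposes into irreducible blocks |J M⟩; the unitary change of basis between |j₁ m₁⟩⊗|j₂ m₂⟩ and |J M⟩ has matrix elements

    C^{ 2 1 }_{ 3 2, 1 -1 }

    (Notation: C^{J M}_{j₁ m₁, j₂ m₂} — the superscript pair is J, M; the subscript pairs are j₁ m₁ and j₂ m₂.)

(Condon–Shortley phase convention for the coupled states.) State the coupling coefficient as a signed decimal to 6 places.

+√(10/21) = +0.690066

j₁+j₂−J=2  J+j₁−j₂=4  J−j₁+j₂=0  j₁+j₂+J+1=7
(j₁±m₁, j₂±m₂, J±M) = (5,1,0,2,3,1)
P² = 480/7
sum k=0..0:
  [0] +1/12 = 1/12
S = 1/12
C² = P²·S² = 10/21 ; C = +0.690066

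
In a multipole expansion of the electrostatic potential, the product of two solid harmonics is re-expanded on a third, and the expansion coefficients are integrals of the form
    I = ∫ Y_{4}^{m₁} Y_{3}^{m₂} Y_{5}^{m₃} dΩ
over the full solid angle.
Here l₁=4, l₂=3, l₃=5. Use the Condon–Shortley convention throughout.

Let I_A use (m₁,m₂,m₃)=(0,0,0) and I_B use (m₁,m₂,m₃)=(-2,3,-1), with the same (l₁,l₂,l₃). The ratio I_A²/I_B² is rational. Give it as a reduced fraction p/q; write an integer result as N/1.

16/15

Shared (l₁,l₂,l₃)=(4,3,5): N and (l;000)² cancel in I_A²/I_B².
A: Δ = 2!·6!·4!/13! = 1/180180; Racah Σ t=0..2: t=0:+1/576 t=1:−1/144 t=2:+1/576 = -1/288; ⇒ 3j(4 3 5; 0 0 0)² = 20/1001, sgn +1
B: Δ = 2!·6!·4!/13! = 1/180180; Racah Σ t=2..2: t=2:+1/2304 = 1/2304; ⇒ 3j(4 3 5; -2 3 -1)² = 75/4004, sgn +1
I_A²/I_B² = (20/1001)/(75/4004) = 16/15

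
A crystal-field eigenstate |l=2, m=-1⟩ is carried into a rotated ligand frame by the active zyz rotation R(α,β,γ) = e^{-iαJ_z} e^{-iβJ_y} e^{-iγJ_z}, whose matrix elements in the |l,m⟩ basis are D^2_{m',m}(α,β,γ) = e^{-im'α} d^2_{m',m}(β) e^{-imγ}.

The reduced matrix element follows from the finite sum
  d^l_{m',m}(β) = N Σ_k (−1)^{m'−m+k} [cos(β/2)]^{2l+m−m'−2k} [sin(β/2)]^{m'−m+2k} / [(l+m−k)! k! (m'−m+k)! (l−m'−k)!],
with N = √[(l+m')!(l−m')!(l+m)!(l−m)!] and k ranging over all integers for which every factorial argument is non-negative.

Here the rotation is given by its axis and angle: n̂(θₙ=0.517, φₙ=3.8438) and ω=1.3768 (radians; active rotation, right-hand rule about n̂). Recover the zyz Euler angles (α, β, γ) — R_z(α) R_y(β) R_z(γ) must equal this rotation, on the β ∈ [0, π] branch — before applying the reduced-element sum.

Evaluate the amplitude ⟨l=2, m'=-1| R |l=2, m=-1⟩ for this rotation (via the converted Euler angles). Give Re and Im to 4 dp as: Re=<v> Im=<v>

Axis–angle → zyz. n̂ = (sinθₙcosφₙ, sinθₙsinφₙ, cosθₙ) = (-0.377338, -0.319254, +0.869306), ω = 1.3768.
R = I cosω + sinω [n̂]ₓ + (1−cosω) n̂n̂ᵀ gives
  R = [+0.307717, -0.755756, -0.578051; +0.950242, +0.275056, +0.146233; +0.048480, -0.594287, +0.802791]
β = atan2(√(R₁₃²+R₂₃²), R₃₃) = 0.638835; α = atan2(R₂₃, R₁₃) mod 2π = 2.893815; γ = atan2(R₃₂, −R₃₁) mod 2π = 4.630993
First d^2_{-1,-1}(β=0.6388), then the phase factors e^{-i(-1)α} and e^{-i(-1)γ}:
With c≡cos(β/2)=0.949418 and s≡sin(β/2)=0.314014, N=[1·6·1·6]^{1/2}=6.000000
k∈{0,1} keeps every argument non-negative
  k=0: (−1)^0·6.0000/(6)·0.9494^4·0.3140^0 = +0.812514
  k=1: (−1)^1·6.0000/(2)·0.9494^2·0.3140^2 = -0.266645
d^2_{-1,-1}(0.6388) = +0.812514 -0.266645 = +0.545868
Attach z-rotation phases: D = e^{-i(-1)(2.8938)}·(+0.545868)·e^{-i(-1)(4.6310)} = +0.176458+0.516561i

Re=0.1765 Im=0.5166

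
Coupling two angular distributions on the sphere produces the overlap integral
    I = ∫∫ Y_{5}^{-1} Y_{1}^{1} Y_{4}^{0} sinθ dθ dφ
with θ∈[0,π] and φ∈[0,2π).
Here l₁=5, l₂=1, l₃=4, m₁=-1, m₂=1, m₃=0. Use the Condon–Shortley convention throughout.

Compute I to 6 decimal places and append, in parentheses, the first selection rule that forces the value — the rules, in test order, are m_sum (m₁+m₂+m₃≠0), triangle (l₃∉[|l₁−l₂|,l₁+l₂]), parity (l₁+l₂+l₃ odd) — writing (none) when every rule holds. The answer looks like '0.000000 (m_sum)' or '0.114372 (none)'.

-0.190188 (none)

m-sum 0 ✓  L=10 even ✓  4≤4≤6 ✓
Π(2lᵢ+1) = 11×3×9 = 297
triangle coeff Δ(5,1,4) = 1/495
Σ_t [1,1]: t=1:−1/576 = -1/576
(3j)²=5/99 [(5 1 4; 0 0 0)], sign=-1
Σ_t [2,2]: t=2:+1/1152 = 1/1152
(3j)²=1/33 [(5 1 4; -1 1 0)], sign=+1
⇒ 4πI² = 5/11
I = (-1)√(5/11/(4π)) = -0.19018827
No selection rule forces the value: the integral is nonzero (none).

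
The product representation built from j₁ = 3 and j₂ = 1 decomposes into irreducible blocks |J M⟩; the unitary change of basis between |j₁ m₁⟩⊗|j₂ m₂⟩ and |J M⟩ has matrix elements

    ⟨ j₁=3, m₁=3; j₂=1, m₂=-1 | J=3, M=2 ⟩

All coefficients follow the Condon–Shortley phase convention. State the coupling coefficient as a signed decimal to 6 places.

j₁+j₂−J=1  J+j₁−j₂=5  J−j₁+j₂=1  j₁+j₂+J+1=8
(j₁±m₁, j₂±m₂, J±M) = (6,0,0,2,5,1)
P² = 3600
sum k=0..0:
  [0] +1/120 = 1/120
S = 1/120
C² = P²·S² = 1/4 ; C = +0.500000

+0.500000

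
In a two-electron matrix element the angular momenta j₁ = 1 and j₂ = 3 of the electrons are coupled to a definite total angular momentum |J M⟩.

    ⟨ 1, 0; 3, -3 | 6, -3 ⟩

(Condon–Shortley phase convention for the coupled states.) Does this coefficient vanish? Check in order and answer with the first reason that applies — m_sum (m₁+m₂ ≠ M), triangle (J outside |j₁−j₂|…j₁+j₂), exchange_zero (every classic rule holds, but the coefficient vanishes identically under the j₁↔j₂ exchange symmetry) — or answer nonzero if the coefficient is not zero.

triangle

m-sum: m₁+m₂ = 0+(-3) = -3, M = -3  ✓
triangle: need |j₁−j₂| ≤ J ≤ j₁+j₂, i.e. J ∈ [2, 4]; J = 6 is outside ✗ ⇒ coefficient is 0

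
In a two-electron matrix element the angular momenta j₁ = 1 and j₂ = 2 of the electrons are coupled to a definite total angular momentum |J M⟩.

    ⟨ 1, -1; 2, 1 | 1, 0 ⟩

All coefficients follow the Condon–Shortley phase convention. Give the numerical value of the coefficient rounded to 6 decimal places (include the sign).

+0.547723  (= +√(3/10))

triangle: 2!*0!*2!/5! = 4/120
(j±m)!: 0!*2!*3!*1!*1!*1! = 12
prefactor² = (2J+1)*Δ*N² = 6/5
  k=2: +1/(2!*0!*0!*1!*0!*1!) = 1/2
Σ = 1/2  ⇒  CG² = 6/5*(1/2)² = 3/10
CG = +√(3/10) = +0.547723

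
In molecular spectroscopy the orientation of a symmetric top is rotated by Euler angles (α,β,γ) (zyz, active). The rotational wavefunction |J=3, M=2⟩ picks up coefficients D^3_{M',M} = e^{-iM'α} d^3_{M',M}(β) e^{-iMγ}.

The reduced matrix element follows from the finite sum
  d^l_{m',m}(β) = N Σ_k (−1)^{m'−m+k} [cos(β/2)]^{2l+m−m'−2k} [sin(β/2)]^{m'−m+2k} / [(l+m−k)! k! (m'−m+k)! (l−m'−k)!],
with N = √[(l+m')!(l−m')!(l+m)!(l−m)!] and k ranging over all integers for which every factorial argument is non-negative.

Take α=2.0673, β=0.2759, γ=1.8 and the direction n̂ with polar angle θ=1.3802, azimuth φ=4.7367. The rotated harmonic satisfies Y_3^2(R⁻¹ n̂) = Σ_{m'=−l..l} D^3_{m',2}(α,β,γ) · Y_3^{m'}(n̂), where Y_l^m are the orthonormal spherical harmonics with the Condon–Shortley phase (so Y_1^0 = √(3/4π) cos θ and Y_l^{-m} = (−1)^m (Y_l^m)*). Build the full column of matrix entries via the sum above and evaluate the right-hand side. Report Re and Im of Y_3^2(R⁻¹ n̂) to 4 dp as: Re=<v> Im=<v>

Need the full column D^3_{m',2} for m'=−3..3 at α=2.0673, β=0.2759, γ=1.8000.
cos(β/2)=0.990500, sin(β/2)=0.137513
d^3_{-3,2}: single k=5 term ⇒ +0.000119;  D = -0.000102+0.000061i
d^3_{-2,2}: k∈[4..5] ⇒ +0.001754 -0.000007 = +0.001747;  D = +0.001504+0.000890i
d^3_{-1,2}: k∈[3..4] ⇒ +0.015982 -0.000154 = +0.015828;  D = +0.000603-0.015816i
d^3_{0,2}: k∈[2..3] ⇒ +0.099693 -0.001922 = +0.097772;  D = -0.087678+0.043266i
d^3_{1,2}: k∈[1..2] ⇒ +0.414587 -0.015982 = +0.398605;  D = +0.325367+0.230267i
d^3_{2,2}: k∈[0..1] ⇒ +0.944337 -0.091007 = +0.853330;  D = +0.101630-0.847256i
d^3_{3,2}: single k=0 term ⇒ -0.321138;  D = +0.298571-0.118258i
Y_3^{m'}(θ=1.3802,φ=4.7367) and Σ D·Y over m':
  (-0.0001+0.0001i)·(-0.0288-0.3939i)  (+0.0015+0.0009i)·(-0.1864+0.0091i)  (+0.0006-0.0158i)·(-0.0063-0.2603i)  (-0.0877+0.0433i)·(-0.1994+0.0000i)  (+0.3254+0.2303i)·(+0.0063-0.2603i)  (+0.1016-0.8473i)·(-0.1864-0.0091i)  (+0.2986-0.1183i)·(+0.0288-0.3939i)
Y_3^2(R⁻¹ n̂) = +0.010476-0.056010i

Re=0.0105 Im=-0.0560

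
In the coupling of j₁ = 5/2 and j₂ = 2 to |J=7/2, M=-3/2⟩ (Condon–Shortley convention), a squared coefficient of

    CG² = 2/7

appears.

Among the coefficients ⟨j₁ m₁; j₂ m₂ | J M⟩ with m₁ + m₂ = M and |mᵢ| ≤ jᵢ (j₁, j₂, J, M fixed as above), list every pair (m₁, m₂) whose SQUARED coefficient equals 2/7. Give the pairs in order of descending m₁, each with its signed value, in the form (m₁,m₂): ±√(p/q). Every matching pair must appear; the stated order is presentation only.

(-3/2,0): −√(2/7)

Admissible pairs with m₁+m₂ = M = -3/2: (-5/2,1), (-3/2,0), (-1/2,-1), (1/2,-2)
  (m₁,m₂)=(1/2,-2): CG² = 8/21, CG = +√(8/21)
  (m₁,m₂)=(-1/2,-1): CG² = 2/21, CG = +√(2/21)
  (m₁,m₂)=(-3/2,0): CG² = 2/7, CG = −√(2/7)   ← matches the target
  (m₁,m₂)=(-5/2,1): CG² = 5/21, CG = −√(5/21)
Pairs with CG² = 2/7: (-3/2,0): −√(2/7)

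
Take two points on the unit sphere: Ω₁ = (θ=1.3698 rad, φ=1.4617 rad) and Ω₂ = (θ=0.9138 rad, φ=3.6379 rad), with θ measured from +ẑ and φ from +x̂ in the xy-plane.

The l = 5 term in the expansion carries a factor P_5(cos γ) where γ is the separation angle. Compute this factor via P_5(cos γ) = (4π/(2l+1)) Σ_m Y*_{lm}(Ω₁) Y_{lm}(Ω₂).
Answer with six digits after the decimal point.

Addition theorem: P_5(cos γ) = (4π/11) Σ_m Y*_{lm}(Ω₁) Y_{lm}(Ω₂), m = −5…5:
  term(m=-5) = (-0.006925, 0.060176)   from Y*(Ω₁)=(0.217523, 0.358413), Y(Ω₂)=(0.114132, 0.088588)
  term(m=-4) = (-0.071567, -0.062766)   from Y*(Ω₁)=(0.244815, -0.114175), Y(Ω₂)=(-0.141898, -0.322561)
  term(m=-3) = (-0.081961, 0.020528)   from Y*(Ω₁)=(0.067097, 0.197635), Y(Ω₂)=(-0.033108, 0.403471)
  term(m=-2) = (0.007782, -0.020676)   from Y*(Ω₁)=(0.279240, -0.061914), Y(Ω₂)=(0.042211, -0.064684)
  term(m=-1) = (0.027996, 0.040451)   from Y*(Ω₁)=(0.016243, 0.148292), Y(Ω₂)=(0.289976, -0.157027)
  term(m=+0) = (-0.048141, 0.000000)   from Y*(Ω₁)=(0.287422, -0.000000), Y(Ω₂)=(-0.167494, 0.000000)
  term(m=+1) = (0.027996, -0.040451)   from Y*(Ω₁)=(-0.016243, 0.148292), Y(Ω₂)=(-0.289976, -0.157027)
  term(m=+2) = (0.007782, 0.020676)   from Y*(Ω₁)=(0.279240, 0.061914), Y(Ω₂)=(0.042211, 0.064684)
  term(m=+3) = (-0.081961, -0.020528)   from Y*(Ω₁)=(-0.067097, 0.197635), Y(Ω₂)=(0.033108, 0.403471)
  term(m=+4) = (-0.071567, 0.062766)   from Y*(Ω₁)=(0.244815, 0.114175), Y(Ω₂)=(-0.141898, 0.322561)
  term(m=+5) = (-0.006925, -0.060176)   from Y*(Ω₁)=(-0.217523, 0.358413), Y(Ω₂)=(-0.114132, 0.088588)
Σ over m = (-0.297492, -0.000000); ×(4π/11) → (-0.339854, -0.000000). Real part: -0.339854

-0.339854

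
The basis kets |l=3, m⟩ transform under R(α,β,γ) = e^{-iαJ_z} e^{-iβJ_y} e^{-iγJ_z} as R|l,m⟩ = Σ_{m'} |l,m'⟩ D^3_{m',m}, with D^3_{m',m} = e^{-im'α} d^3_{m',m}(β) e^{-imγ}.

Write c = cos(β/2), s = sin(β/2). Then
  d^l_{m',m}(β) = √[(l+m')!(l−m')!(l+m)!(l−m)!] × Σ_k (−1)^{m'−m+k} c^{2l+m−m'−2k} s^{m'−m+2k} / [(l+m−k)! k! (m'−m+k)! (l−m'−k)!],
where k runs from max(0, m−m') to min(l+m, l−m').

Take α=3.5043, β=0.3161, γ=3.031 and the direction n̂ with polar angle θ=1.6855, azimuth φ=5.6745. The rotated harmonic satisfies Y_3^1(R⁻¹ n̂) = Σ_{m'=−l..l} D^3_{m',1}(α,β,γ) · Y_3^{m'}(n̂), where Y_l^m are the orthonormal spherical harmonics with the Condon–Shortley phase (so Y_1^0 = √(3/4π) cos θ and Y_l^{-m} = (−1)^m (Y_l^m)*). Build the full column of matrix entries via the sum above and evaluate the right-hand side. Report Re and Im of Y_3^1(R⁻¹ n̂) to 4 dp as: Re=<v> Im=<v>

Need the full column D^3_{m',1} for m'=−3..3 at α=3.5043, β=0.3161, γ=3.0310.
cos(β/2)=0.987536, sin(β/2)=0.157393
d^3_{-3,1}: single k=4 term ⇒ +0.002318;  D = +0.000843+0.002159i
d^3_{-2,1}: k∈[3..4] ⇒ +0.023749 -0.000302 = +0.023447;  D = -0.015720-0.017397i
d^3_{-1,1}: k∈[2..4] ⇒ +0.141362 -0.004788 +0.000015 = +0.136589;  D = +0.121574+0.062261i
d^3_{0,1}: k∈[1..3] ⇒ +0.512083 -0.039023 +0.000330 = +0.473390;  D = -0.470498-0.052247i
d^3_{1,1}: k∈[0..2] ⇒ +0.927508 -0.188483 +0.003591 = +0.742616;  D = +0.719140-0.185247i
d^3_{2,1}: k∈[0..1] ⇒ -0.467466 +0.023749 = -0.443717;  D = +0.362462-0.255942i
d^3_{3,1}: single k=0 term ⇒ +0.091249;  D = +0.051015-0.075656i
Y_3^{m'}(θ=1.6855,φ=5.6745) and Σ D·Y over m':
  (+0.0008+0.0022i)·(-0.1033+0.3958i)  (-0.0157-0.0174i)·(-0.0400-0.1083i)  (+0.1216+0.0623i)·(-0.2461-0.1716i)  (-0.4705-0.0522i)·(+0.1253+0.0000i)  (+0.7191-0.1852i)·(+0.2461-0.1716i)  (+0.3625-0.2559i)·(-0.0400+0.1083i)  (+0.0510-0.0757i)·(+0.1033+0.3958i)
Y_3^1(R⁻¹ n̂) = +0.113271-0.147331i

Re=0.1133 Im=-0.1473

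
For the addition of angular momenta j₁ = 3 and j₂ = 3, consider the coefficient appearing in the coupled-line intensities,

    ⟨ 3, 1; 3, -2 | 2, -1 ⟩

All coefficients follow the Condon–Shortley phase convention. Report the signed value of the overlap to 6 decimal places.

triangle: 4!×2!×2!/9! = 96/362880
(j±m)!: 4!×2!×1!×5!×1!×3! = 34560
prefactor² = (2J+1)×Δ×N² = 320/7
  k=0: +1/(0!×4!×2!×1!×0!×1!) = 1/48
  k=1: −1/(1!×3!×1!×0!×1!×2!) = -1/12
Σ = -1/16  ⇒  CG² = 320/7×(-1/16)² = 5/28
CG = −√(5/28) = -0.422577

−√(5/28) ≈ -0.422577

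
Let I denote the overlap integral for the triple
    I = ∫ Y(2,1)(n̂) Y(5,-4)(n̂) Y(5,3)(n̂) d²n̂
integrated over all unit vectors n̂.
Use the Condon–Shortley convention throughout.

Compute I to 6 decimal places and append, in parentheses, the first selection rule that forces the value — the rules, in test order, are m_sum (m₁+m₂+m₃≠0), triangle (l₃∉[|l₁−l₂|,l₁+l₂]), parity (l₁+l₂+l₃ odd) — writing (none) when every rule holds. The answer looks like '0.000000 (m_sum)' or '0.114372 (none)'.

Checks pass: Σm=0; 12 even; l₃=5∈[3,7].
(2·2+1)(2·5+1)(2·5+1) = 605
Δ: 2! 2! 8! / 13! → 1/38610
sum: t=0:+1/2880 t=1:−1/576 t=2:+1/2880 = -1/960
3j²(2 5 5; 0 0 0) = Δ·Π!·Σ² = 10/429  (sign +1)
sum: t=0:+1/10080 t=1:−1/80640 = 1/11520
3j²(2 5 5; 1 -4 3) = Δ·Π!·Σ² = 49/1430  (sign +1)
combine: 4πI² = 605·10/429·49/1430 = 245/507
take √, sign +1: I = 0.19609844
No selection rule forces the value: the integral is nonzero (none).

0.196098 (none)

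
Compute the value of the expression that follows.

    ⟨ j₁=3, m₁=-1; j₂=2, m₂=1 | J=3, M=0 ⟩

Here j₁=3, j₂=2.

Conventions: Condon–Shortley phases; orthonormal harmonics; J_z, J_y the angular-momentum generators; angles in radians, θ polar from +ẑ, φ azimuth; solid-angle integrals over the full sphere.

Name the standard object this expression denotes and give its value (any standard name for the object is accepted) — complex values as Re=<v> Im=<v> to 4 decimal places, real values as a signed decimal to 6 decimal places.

This is a Clebsch–Gordan (vector-coupling) coefficient.
j₁+j₂−J=2  J+j₁−j₂=4  J−j₁+j₂=2  j₁+j₂+J+1=9
(j₁±m₁, j₂±m₂, J±M) = (2,4,3,1,3,3)
P² = 96/5
sum k=1..2:
  [1] −1/12 = -1/12
  [2] +1/8 = 1/8
S = 1/24
C² = P²·S² = 1/30 ; C = +0.182574

Clebsch–Gordan coefficient, +√(1/30) ≈ +0.182574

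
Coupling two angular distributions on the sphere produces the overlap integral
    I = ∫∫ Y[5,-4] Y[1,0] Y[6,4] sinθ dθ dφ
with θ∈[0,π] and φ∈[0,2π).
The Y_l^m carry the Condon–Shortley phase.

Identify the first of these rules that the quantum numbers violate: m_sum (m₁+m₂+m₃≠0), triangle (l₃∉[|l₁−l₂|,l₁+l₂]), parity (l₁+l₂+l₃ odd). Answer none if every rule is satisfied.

m₁+m₂+m₃ = -4 + 0 + 4 = 0  ✓
triangle: |5−1|=4 ≤ l₃=6 ≤ 5+1=6  ✓
parity: l₁+l₂+l₃ = 12 is even  ✓

none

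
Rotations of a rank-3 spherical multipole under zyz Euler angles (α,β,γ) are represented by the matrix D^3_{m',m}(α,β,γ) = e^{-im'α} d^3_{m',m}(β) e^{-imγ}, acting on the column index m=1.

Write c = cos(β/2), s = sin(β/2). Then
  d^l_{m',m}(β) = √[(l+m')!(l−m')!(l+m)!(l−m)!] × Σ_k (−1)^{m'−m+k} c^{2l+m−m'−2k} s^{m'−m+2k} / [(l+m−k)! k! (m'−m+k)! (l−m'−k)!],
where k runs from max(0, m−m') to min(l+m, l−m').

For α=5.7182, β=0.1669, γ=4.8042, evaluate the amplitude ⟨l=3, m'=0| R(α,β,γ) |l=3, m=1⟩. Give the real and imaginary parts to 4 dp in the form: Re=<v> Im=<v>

Re=0.0255 Im=0.2766

D^3_{0,1}(5.7182,0.1669,4.8042) = e^{-i·0·5.7182}·d^3_{0,1}(0.1669)·e^{-i·1·4.8042}. Compute d first:
Half-angle: c=0.996520, s=0.083353. N=√(6·6·24·2)=41.569219
k: max(0,(1)−(0))=1 … min(3+(1),3−(0))=3
  k=1: (−1)^0·41.5692/(12)·0.9965^5·0.0834^1 = +0.283755
  k=2: (−1)^1·41.5692/(4)·0.9965^3·0.0834^3 = -0.005956
  k=3: (−1)^2·41.5692/(12)·0.9965^1·0.0834^5 = +0.000014
d^3_{0,1}(0.1669) = +0.283755 -0.005956 +0.000014 = +0.277813
Attach z-rotation phases: D = e^{-i(0)(5.7182)}·(+0.277813)·e^{-i(1)(4.8042)} = +0.025470+0.276643i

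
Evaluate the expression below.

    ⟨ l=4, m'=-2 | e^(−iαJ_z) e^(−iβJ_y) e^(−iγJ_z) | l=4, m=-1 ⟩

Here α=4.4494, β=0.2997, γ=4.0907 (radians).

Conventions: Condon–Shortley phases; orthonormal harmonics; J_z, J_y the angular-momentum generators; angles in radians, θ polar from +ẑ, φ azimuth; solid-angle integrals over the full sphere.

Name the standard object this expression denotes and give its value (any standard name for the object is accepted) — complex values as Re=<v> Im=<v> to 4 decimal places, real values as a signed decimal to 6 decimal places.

Wigner D-matrix element, Re=0.4738 Im=0.2134

This is a Wigner D-matrix element — the rotation-matrix element ⟨l m'| R(α,β,γ) |l m⟩ in the angular-momentum basis.
D^4_{-2,-1}(4.4494,0.2997,4.0907) = e^{-i·-2·4.4494}·d^4_{-2,-1}(0.2997)·e^{-i·-1·4.0907}. Compute d first:
Half-angle: c=0.988793, s=0.149290. N=√(2·720·6·120)=1018.233765
Admissible k: 1..3 (factorial args all ≥0)
  k=1: (−1)^0·1018.2338/(240)·0.9888^7·0.1493^1 = +0.585336
  k=2: (−1)^1·1018.2338/(48)·0.9888^5·0.1493^3 = -0.066715
  k=3: (−1)^2·1018.2338/(72)·0.9888^3·0.1493^5 = +0.001014
d^4_{-2,-1}(0.2997) = +0.585336 -0.066715 +0.001014 = +0.519635
Phases: e^{-i·(-2)·4.4494}=-0.864833+0.502059i, e^{-i·(-1)·4.0907}=-0.582409-0.812896i ⇒ D=+0.473808+0.213370i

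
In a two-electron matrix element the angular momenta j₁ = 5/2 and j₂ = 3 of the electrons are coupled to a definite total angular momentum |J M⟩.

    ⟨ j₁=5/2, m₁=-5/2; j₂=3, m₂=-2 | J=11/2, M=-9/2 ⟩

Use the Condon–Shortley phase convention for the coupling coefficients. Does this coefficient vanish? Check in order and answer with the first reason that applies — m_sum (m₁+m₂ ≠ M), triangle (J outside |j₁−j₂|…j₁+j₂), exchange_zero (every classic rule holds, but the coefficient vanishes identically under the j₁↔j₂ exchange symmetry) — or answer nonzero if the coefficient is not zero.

m-sum: m₁+m₂ = -5/2+(-2) = -9/2, M = -9/2  ✓
triangle: |j₁−j₂| = 1/2 ≤ J = 11/2 ≤ j₁+j₂ = 11/2  ✓
exchange: j₁≠j₂ or m₁≠m₂ — the exchange symmetry imposes no constraint here
value check: CG = +√(6/11) = +0.738549 ≠ 0

nonzero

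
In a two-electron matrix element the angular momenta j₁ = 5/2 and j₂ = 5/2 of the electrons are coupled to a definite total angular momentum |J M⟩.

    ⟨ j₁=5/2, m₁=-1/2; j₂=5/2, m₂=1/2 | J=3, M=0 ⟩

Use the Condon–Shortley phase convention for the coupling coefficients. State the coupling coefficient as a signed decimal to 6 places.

j₁+j₂−J=2  J+j₁−j₂=3  J−j₁+j₂=3  j₁+j₂+J+1=9
(j₁±m₁, j₂±m₂, J±M) = (2,3,3,2,3,3)
P² = 36/5
sum k=0..2:
  [0] +1/72 = 1/72
  [1] −1/4 = -1/4
  [2] +1/8 = 1/8
S = -1/9
C² = P²·S² = 4/45 ; C = -0.298142

-0.298142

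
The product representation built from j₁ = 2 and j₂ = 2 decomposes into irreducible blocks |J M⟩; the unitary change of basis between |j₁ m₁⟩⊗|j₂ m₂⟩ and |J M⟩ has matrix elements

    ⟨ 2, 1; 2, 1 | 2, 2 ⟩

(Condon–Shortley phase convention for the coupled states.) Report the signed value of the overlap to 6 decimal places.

−√(3/7) ≈ -0.654654

j₁+j₂−J=2  J+j₁−j₂=2  J−j₁+j₂=2  j₁+j₂+J+1=7
(j₁±m₁, j₂±m₂, J±M) = (3,1,3,1,4,0)
P² = 48/7
sum k=1..1:
  [1] −1/4 = -1/4
S = -1/4
C² = P²·S² = 3/7 ; C = -0.654654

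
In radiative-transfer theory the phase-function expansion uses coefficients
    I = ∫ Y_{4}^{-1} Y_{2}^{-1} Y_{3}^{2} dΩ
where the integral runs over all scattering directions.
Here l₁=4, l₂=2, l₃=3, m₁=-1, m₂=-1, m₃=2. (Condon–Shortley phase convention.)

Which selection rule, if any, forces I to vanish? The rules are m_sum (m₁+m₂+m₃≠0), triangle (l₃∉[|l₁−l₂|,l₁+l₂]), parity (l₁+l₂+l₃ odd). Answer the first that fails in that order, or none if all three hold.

m₁+m₂+m₃ = -1 − 1 + 2 = 0  ✓
triangle: |4−2|=2 ≤ l₃=3 ≤ 4+2=6  ✓
parity: l₁+l₂+l₃ = 9 is odd  ✗

parity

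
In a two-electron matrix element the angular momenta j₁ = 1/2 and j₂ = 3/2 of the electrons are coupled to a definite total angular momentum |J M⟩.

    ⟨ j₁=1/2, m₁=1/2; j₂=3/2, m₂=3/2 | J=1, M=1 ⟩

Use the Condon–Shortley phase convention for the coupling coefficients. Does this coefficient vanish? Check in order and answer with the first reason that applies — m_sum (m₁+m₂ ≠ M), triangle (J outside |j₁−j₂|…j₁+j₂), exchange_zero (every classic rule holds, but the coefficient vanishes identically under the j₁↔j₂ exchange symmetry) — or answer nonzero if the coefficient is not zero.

m_sum

m-sum: m₁+m₂ = 1/2+3/2 = 2, M = 1  ✗ ⇒ coefficient is 0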